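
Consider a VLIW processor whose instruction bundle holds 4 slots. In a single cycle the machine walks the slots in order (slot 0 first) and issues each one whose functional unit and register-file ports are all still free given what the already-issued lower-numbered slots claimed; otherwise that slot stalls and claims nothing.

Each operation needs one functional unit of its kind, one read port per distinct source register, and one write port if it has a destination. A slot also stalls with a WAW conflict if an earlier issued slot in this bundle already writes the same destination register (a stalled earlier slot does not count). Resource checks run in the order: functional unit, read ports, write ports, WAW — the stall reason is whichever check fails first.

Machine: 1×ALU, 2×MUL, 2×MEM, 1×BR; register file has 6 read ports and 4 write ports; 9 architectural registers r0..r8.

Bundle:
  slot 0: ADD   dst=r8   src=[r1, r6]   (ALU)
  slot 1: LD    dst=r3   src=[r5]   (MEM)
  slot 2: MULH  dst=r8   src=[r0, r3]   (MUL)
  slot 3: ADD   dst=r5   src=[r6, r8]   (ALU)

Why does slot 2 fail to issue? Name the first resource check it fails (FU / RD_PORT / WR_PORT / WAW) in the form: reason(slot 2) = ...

reason(slot 2) = WAW

(0) want 1×ALU +2rd +1wr — yes → AL0|MU2|ME2|BR1|rd4|wr3
(1) want 1×MEM +1rd +1wr — yes → AL0|MU2|ME1|BR1|rd3|wr2
(2) want 1×MUL +2rd +1wr — WAW → AL0|MU2|ME1|BR1|rd3|wr2
(3) want 1×ALU +2rd +1wr — FU → AL0|MU2|ME1|BR1|rd3|wr2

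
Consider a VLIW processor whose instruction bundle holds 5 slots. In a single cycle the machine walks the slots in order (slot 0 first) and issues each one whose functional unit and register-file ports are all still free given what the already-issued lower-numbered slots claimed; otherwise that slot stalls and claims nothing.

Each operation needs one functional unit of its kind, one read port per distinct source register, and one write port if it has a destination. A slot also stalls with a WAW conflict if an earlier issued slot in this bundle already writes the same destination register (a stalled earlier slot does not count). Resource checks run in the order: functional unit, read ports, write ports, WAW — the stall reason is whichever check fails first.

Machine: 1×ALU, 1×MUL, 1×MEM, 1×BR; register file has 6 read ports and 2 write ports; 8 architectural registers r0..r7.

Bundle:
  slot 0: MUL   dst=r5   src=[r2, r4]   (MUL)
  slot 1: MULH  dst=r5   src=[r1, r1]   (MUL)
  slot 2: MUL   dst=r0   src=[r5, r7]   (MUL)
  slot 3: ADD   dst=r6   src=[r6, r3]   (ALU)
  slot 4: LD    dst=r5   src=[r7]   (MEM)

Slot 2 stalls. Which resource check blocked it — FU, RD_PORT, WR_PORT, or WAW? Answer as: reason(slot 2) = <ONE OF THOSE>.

slot 0 (MUL): ISSUE — free A1,Mu0,Ld1,B1 rp4 wp1
slot 1 (MUL): stall FU — free A1,Mu0,Ld1,B1 rp4 wp1
slot 2 (MUL): stall FU — free A1,Mu0,Ld1,B1 rp4 wp1
slot 3 (ALU): ISSUE — free A0,Mu0,Ld1,B1 rp2 wp0
slot 4 (MEM): stall WR_PORT — free A0,Mu0,Ld1,B1 rp2 wp0

reason(slot 2) = FU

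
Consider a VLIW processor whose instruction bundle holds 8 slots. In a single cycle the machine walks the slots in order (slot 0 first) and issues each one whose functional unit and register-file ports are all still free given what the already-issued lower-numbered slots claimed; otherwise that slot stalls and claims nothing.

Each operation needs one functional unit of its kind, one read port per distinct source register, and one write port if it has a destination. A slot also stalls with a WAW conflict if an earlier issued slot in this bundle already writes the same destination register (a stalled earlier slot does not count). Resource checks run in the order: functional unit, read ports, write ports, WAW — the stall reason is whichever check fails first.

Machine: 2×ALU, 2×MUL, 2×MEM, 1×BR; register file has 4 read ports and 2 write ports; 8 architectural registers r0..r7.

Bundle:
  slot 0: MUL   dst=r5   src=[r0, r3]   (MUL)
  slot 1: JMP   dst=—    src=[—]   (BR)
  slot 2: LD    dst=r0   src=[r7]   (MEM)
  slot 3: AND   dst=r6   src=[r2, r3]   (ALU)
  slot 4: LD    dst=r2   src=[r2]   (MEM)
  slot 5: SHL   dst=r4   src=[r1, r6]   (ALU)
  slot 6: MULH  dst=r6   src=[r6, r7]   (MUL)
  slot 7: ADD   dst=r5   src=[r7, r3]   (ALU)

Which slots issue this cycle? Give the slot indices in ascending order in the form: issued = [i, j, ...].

issued = [0, 1, 2]

#0 MUL src=r0,r3 dispatched  <A:2 Mu:1 Ld:2 B:1 rd:2 wr:1>
#1 BR src=- dispatched  <A:2 Mu:1 Ld:2 B:0 rd:2 wr:1>
#2 MEM src=r7 dispatched  <A:2 Mu:1 Ld:1 B:0 rd:1 wr:0>
#3 ALU src=r2,r3 held:RD_PORT  <A:2 Mu:1 Ld:1 B:0 rd:1 wr:0>
#4 MEM src=r2 held:WR_PORT  <A:2 Mu:1 Ld:1 B:0 rd:1 wr:0>
#5 ALU src=r1,r6 held:RD_PORT  <A:2 Mu:1 Ld:1 B:0 rd:1 wr:0>
#6 MUL src=r6,r7 held:RD_PORT  <A:2 Mu:1 Ld:1 B:0 rd:1 wr:0>
#7 ALU src=r7,r3 held:RD_PORT  <A:2 Mu:1 Ld:1 B:0 rd:1 wr:0>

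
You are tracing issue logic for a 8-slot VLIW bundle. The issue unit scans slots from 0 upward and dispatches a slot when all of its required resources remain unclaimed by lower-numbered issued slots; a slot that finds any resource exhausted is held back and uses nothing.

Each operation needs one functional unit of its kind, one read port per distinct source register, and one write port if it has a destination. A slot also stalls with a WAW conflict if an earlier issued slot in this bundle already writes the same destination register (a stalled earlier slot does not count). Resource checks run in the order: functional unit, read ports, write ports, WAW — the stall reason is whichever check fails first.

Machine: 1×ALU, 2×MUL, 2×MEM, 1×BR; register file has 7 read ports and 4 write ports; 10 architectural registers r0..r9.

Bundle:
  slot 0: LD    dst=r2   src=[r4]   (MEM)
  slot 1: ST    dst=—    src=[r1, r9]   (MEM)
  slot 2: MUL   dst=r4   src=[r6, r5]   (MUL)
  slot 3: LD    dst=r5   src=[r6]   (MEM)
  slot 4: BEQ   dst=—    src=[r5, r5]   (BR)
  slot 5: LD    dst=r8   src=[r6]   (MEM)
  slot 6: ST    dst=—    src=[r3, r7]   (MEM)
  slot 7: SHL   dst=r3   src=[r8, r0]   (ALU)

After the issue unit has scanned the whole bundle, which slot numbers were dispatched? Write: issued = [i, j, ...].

(0) want 1×MEM +1rd +1wr — yes → AL1|MU2|ME1|BR1|rd6|wr3
(1) want 1×MEM +2rd +0wr — yes → AL1|MU2|ME0|BR1|rd4|wr3
(2) want 1×MUL +2rd +1wr — yes → AL1|MU1|ME0|BR1|rd2|wr2
(3) want 1×MEM +1rd +1wr — FU → AL1|MU1|ME0|BR1|rd2|wr2
(4) want 1×BR +1rd +0wr — yes → AL1|MU1|ME0|BR0|rd1|wr2
(5) want 1×MEM +1rd +1wr — FU → AL1|MU1|ME0|BR0|rd1|wr2
(6) want 1×MEM +2rd +0wr — FU → AL1|MU1|ME0|BR0|rd1|wr2
(7) want 1×ALU +2rd +1wr — RD_PORT → AL1|MU1|ME0|BR0|rd1|wr2

issued = [0, 1, 2, 4]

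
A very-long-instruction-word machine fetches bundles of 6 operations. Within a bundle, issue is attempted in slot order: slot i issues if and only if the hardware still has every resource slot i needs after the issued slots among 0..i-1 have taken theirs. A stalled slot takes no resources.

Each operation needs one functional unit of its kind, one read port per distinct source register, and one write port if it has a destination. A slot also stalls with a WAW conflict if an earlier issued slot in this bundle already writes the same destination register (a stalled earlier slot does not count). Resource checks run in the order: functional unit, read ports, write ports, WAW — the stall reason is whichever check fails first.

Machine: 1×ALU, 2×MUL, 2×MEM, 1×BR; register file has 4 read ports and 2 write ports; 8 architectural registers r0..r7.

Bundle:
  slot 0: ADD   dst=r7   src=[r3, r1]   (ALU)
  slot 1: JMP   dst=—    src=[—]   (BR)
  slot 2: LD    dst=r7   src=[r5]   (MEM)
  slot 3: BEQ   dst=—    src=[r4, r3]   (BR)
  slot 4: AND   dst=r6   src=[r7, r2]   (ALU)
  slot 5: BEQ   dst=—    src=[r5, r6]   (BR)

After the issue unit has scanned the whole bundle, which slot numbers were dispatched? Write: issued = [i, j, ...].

issued = [0, 1]

(0) want 1×ALU +2rd +1wr — yes → AL0|MU2|ME2|BR1|rd2|wr1
(1) want 1×BR +0rd +0wr — yes → AL0|MU2|ME2|BR0|rd2|wr1
(2) want 1×MEM +1rd +1wr — WAW → AL0|MU2|ME2|BR0|rd2|wr1
(3) want 1×BR +2rd +0wr — FU → AL0|MU2|ME2|BR0|rd2|wr1
(4) want 1×ALU +2rd +1wr — FU → AL0|MU2|ME2|BR0|rd2|wr1
(5) want 1×BR +2rd +0wr — FU → AL0|MU2|ME2|BR0|rd2|wr1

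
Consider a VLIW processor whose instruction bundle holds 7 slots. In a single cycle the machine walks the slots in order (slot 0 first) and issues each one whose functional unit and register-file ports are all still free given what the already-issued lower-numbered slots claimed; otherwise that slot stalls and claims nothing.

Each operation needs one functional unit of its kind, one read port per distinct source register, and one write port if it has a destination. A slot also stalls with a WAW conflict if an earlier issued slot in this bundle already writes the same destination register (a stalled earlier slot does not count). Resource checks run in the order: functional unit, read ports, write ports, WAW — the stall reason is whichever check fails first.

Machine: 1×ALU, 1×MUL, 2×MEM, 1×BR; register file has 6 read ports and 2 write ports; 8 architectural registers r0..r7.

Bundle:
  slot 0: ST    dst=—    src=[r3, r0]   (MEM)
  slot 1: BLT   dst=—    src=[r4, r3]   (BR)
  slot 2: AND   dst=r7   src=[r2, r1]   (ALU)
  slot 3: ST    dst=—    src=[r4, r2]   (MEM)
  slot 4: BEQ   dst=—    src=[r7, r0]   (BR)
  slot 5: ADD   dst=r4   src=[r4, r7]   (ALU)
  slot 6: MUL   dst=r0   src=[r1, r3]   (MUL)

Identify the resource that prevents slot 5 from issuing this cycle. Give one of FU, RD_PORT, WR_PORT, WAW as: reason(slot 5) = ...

reason(slot 5) = FU

(0) want 1×MEM +2rd +0wr — yes → AL1|MU1|ME1|BR1|rd4|wr2
(1) want 1×BR +2rd +0wr — yes → AL1|MU1|ME1|BR0|rd2|wr2
(2) want 1×ALU +2rd +1wr — yes → AL0|MU1|ME1|BR0|rd0|wr1
(3) want 1×MEM +2rd +0wr — RD_PORT → AL0|MU1|ME1|BR0|rd0|wr1
(4) want 1×BR +2rd +0wr — FU → AL0|MU1|ME1|BR0|rd0|wr1
(5) want 1×ALU +2rd +1wr — FU → AL0|MU1|ME1|BR0|rd0|wr1
(6) want 1×MUL +2rd +1wr — RD_PORT → AL0|MU1|ME1|BR0|rd0|wr1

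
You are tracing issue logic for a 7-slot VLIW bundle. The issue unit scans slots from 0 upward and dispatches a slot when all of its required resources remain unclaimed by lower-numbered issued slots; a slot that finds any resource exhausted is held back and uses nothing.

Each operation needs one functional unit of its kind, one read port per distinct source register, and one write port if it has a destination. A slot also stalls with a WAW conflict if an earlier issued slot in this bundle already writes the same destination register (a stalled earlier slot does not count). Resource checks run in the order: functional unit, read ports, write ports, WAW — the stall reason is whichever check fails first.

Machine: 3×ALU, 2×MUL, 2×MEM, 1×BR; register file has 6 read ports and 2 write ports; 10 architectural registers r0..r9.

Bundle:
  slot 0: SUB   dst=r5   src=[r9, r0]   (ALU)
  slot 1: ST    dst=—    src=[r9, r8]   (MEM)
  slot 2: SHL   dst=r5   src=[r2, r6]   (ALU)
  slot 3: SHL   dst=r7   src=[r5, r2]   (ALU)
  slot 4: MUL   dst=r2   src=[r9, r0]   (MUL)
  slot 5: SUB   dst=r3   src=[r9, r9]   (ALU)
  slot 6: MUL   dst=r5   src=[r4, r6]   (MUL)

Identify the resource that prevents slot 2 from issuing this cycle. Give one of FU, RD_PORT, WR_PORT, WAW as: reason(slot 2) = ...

reason(slot 2) = WAW

(0) want 1×ALU +2rd +1wr — yes → AL2|MU2|ME2|BR1|rd4|wr1
(1) want 1×MEM +2rd +0wr — yes → AL2|MU2|ME1|BR1|rd2|wr1
(2) want 1×ALU +2rd +1wr — WAW → AL2|MU2|ME1|BR1|rd2|wr1
(3) want 1×ALU +2rd +1wr — yes → AL1|MU2|ME1|BR1|rd0|wr0
(4) want 1×MUL +2rd +1wr — RD_PORT → AL1|MU2|ME1|BR1|rd0|wr0
(5) want 1×ALU +1rd +1wr — RD_PORT → AL1|MU2|ME1|BR1|rd0|wr0
(6) want 1×MUL +2rd +1wr — RD_PORT → AL1|MU2|ME1|BR1|rd0|wr0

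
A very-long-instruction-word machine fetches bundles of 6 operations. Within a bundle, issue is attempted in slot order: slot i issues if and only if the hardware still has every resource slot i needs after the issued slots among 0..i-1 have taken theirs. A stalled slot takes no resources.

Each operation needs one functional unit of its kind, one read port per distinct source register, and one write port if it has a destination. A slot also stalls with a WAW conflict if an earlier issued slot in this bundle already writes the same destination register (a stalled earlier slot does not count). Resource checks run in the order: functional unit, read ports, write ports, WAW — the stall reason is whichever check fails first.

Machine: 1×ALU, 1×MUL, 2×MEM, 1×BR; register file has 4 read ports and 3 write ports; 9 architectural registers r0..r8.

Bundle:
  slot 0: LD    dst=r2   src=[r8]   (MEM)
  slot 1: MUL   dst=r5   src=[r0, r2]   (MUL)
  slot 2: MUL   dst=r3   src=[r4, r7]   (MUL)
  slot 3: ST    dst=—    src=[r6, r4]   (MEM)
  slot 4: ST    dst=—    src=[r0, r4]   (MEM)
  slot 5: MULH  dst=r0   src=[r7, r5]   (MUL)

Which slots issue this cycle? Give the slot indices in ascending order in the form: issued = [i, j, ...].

issued = [0, 1]

#0 MEM src=r8 dispatched  <A:1 Mu:1 Ld:1 B:1 rd:3 wr:2>
#1 MUL src=r0,r2 dispatched  <A:1 Mu:0 Ld:1 B:1 rd:1 wr:1>
#2 MUL src=r4,r7 held:FU  <A:1 Mu:0 Ld:1 B:1 rd:1 wr:1>
#3 MEM src=r6,r4 held:RD_PORT  <A:1 Mu:0 Ld:1 B:1 rd:1 wr:1>
#4 MEM src=r0,r4 held:RD_PORT  <A:1 Mu:0 Ld:1 B:1 rd:1 wr:1>
#5 MUL src=r7,r5 held:FU  <A:1 Mu:0 Ld:1 B:1 rd:1 wr:1>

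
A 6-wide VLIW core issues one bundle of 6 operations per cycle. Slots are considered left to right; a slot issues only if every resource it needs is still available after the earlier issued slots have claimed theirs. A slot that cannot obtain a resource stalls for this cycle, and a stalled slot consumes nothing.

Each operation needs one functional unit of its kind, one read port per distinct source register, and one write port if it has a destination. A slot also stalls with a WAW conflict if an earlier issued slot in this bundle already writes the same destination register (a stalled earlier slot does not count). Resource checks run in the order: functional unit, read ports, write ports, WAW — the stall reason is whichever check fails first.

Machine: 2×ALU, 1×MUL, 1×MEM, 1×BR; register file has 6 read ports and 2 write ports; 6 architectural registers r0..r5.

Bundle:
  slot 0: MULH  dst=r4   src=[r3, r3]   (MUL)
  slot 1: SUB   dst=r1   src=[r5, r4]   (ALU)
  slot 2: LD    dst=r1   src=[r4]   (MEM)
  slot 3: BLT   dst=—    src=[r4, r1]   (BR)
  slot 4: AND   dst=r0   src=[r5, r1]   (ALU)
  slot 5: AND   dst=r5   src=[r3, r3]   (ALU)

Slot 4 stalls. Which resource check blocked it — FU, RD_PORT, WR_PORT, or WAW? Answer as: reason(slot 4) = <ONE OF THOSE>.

reason(slot 4) = RD_PORT

#0 MUL src=r3,r3 dispatched  <A:2 Mu:0 Ld:1 B:1 rd:5 wr:1>
#1 ALU src=r5,r4 dispatched  <A:1 Mu:0 Ld:1 B:1 rd:3 wr:0>
#2 MEM src=r4 held:WR_PORT  <A:1 Mu:0 Ld:1 B:1 rd:3 wr:0>
#3 BR src=r4,r1 dispatched  <A:1 Mu:0 Ld:1 B:0 rd:1 wr:0>
#4 ALU src=r5,r1 held:RD_PORT  <A:1 Mu:0 Ld:1 B:0 rd:1 wr:0>
#5 ALU src=r3,r3 held:WR_PORT  <A:1 Mu:0 Ld:1 B:0 rd:1 wr:0>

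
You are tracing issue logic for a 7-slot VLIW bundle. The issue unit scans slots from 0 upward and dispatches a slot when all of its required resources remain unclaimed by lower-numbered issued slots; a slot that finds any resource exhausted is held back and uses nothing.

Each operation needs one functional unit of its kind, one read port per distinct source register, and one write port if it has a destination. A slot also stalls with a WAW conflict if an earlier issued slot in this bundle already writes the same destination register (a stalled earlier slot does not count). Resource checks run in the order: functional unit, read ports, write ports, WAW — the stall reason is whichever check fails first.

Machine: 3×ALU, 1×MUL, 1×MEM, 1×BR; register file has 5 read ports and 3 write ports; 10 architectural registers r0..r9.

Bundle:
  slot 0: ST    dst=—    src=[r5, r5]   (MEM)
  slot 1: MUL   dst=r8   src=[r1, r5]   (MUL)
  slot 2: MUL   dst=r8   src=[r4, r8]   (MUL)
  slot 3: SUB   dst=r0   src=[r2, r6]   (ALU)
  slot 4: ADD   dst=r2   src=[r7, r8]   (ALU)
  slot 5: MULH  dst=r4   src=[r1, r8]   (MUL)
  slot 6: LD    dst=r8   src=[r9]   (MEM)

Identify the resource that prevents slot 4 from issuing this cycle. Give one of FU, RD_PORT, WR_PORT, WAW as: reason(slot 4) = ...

reason(slot 4) = RD_PORT

[0] MEM needs rd=1 wr=0: ok; after: ALU=3 MUL=1 MEM=0 BR=1, R=4, W=3
[1] MUL needs rd=2 wr=1: ok; after: ALU=3 MUL=0 MEM=0 BR=1, R=2, W=2
[2] MUL needs rd=2 wr=1: FU; after: ALU=3 MUL=0 MEM=0 BR=1, R=2, W=2
[3] ALU needs rd=2 wr=1: ok; after: ALU=2 MUL=0 MEM=0 BR=1, R=0, W=1
[4] ALU needs rd=2 wr=1: RD_PORT; after: ALU=2 MUL=0 MEM=0 BR=1, R=0, W=1
[5] MUL needs rd=2 wr=1: FU; after: ALU=2 MUL=0 MEM=0 BR=1, R=0, W=1
[6] MEM needs rd=1 wr=1: FU; after: ALU=2 MUL=0 MEM=0 BR=1, R=0, W=1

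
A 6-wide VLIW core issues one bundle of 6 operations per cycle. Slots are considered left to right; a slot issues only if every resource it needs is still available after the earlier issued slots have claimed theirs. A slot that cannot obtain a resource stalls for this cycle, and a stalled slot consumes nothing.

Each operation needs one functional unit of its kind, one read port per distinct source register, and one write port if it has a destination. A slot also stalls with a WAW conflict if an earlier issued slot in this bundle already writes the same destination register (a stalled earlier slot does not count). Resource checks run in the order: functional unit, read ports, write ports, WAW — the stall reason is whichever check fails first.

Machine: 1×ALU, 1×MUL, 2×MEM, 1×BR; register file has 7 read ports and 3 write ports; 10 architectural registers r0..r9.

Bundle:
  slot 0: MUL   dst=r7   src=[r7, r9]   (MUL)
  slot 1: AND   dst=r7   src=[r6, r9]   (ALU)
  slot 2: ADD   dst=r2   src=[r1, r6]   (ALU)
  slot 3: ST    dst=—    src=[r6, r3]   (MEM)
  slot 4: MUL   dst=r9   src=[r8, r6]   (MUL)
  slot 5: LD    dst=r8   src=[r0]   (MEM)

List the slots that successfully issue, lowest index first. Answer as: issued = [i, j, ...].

issued = [0, 2, 3, 5]

  0. MUL→r7 ⇒ go  {1A/0Mu/2Ld/1B | 5r 2w}
  1. ALU→r7 ⇒ no(WAW)  {1A/0Mu/2Ld/1B | 5r 2w}
  2. ALU→r2 ⇒ go  {0A/0Mu/2Ld/1B | 3r 1w}
  3. MEM ⇒ go  {0A/0Mu/1Ld/1B | 1r 1w}
  4. MUL→r9 ⇒ no(FU)  {0A/0Mu/1Ld/1B | 1r 1w}
  5. MEM→r8 ⇒ go  {0A/0Mu/0Ld/1B | 0r 0w}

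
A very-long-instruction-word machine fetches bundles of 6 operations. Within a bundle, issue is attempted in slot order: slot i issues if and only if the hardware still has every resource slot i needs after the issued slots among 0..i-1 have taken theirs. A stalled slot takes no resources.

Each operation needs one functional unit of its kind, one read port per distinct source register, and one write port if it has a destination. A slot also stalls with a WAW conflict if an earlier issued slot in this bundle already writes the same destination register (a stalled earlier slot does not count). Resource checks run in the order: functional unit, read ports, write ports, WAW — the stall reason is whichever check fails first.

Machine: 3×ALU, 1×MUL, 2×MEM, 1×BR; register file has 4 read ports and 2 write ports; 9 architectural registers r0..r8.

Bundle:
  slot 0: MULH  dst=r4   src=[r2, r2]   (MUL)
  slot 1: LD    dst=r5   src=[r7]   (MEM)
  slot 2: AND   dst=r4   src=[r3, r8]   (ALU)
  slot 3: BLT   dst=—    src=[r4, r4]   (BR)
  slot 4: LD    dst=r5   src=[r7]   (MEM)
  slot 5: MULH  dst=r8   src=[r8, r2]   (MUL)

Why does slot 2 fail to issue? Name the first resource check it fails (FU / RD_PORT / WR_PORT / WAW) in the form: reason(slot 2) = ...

(0) want 1×MUL +1rd +1wr — yes → AL3|MU0|ME2|BR1|rd3|wr1
(1) want 1×MEM +1rd +1wr — yes → AL3|MU0|ME1|BR1|rd2|wr0
(2) want 1×ALU +2rd +1wr — WR_PORT → AL3|MU0|ME1|BR1|rd2|wr0
(3) want 1×BR +1rd +0wr — yes → AL3|MU0|ME1|BR0|rd1|wr0
(4) want 1×MEM +1rd +1wr — WR_PORT → AL3|MU0|ME1|BR0|rd1|wr0
(5) want 1×MUL +2rd +1wr — FU → AL3|MU0|ME1|BR0|rd1|wr0

reason(slot 2) = WR_PORT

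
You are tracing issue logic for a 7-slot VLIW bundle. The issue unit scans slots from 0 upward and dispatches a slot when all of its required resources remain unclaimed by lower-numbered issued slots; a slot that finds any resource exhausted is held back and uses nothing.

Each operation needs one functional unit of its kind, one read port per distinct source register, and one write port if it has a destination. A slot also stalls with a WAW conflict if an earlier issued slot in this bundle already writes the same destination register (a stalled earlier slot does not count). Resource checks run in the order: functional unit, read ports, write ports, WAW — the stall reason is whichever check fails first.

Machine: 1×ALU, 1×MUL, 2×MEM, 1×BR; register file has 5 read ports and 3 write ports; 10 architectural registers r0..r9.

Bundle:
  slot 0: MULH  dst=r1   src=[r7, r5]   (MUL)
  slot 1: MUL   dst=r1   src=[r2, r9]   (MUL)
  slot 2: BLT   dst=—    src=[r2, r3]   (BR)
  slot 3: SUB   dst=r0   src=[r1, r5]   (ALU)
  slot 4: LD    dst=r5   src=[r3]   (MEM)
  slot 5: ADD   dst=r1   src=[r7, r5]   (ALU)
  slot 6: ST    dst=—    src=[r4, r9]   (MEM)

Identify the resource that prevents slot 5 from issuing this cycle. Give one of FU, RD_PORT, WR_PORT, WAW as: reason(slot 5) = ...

reason(slot 5) = RD_PORT

slot 0 (MUL): ISSUE — free A1,Mu0,Ld2,B1 rp3 wp2
slot 1 (MUL): stall FU — free A1,Mu0,Ld2,B1 rp3 wp2
slot 2 (BR): ISSUE — free A1,Mu0,Ld2,B0 rp1 wp2
slot 3 (ALU): stall RD_PORT — free A1,Mu0,Ld2,B0 rp1 wp2
slot 4 (MEM): ISSUE — free A1,Mu0,Ld1,B0 rp0 wp1
slot 5 (ALU): stall RD_PORT — free A1,Mu0,Ld1,B0 rp0 wp1
slot 6 (MEM): stall RD_PORT — free A1,Mu0,Ld1,B0 rp0 wp1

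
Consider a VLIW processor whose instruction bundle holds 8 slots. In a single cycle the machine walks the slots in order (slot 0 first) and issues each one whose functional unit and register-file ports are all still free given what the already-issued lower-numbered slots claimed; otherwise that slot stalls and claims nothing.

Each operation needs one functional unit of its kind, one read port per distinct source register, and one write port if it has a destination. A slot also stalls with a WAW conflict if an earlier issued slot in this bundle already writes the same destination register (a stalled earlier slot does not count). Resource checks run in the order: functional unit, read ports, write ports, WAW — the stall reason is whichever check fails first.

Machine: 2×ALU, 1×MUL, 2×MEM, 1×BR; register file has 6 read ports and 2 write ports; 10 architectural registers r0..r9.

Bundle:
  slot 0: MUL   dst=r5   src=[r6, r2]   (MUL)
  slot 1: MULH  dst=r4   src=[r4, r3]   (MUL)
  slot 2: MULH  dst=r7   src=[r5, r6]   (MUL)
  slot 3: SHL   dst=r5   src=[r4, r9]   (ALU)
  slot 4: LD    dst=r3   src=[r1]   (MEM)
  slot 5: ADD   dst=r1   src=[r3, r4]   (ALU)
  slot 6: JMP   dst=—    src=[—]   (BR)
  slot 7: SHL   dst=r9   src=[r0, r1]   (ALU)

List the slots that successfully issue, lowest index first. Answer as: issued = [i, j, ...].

issued = [0, 4, 6]

(0) want 1×MUL +2rd +1wr — yes → AL2|MU0|ME2|BR1|rd4|wr1
(1) want 1×MUL +2rd +1wr — FU → AL2|MU0|ME2|BR1|rd4|wr1
(2) want 1×MUL +2rd +1wr — FU → AL2|MU0|ME2|BR1|rd4|wr1
(3) want 1×ALU +2rd +1wr — WAW → AL2|MU0|ME2|BR1|rd4|wr1
(4) want 1×MEM +1rd +1wr — yes → AL2|MU0|ME1|BR1|rd3|wr0
(5) want 1×ALU +2rd +1wr — WR_PORT → AL2|MU0|ME1|BR1|rd3|wr0
(6) want 1×BR +0rd +0wr — yes → AL2|MU0|ME1|BR0|rd3|wr0
(7) want 1×ALU +2rd +1wr — WR_PORT → AL2|MU0|ME1|BR0|rd3|wr0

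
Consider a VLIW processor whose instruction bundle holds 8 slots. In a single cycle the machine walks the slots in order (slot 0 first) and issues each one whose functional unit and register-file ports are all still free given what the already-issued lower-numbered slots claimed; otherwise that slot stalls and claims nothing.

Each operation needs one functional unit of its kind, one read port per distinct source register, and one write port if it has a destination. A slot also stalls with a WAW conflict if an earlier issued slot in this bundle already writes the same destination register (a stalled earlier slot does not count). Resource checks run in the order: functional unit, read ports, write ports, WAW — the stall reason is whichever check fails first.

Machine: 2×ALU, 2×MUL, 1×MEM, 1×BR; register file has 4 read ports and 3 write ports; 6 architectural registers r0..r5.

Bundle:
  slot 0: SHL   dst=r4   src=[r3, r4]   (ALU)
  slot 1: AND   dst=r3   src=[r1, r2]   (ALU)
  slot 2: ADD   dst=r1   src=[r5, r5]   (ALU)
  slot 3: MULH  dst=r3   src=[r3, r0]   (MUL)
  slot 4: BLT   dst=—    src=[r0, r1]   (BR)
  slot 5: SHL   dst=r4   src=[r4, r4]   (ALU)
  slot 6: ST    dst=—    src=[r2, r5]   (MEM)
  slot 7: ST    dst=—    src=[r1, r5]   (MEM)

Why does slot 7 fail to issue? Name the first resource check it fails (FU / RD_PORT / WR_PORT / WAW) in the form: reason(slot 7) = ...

#0 ALU src=r3,r4 dispatched  <A:1 Mu:2 Ld:1 B:1 rd:2 wr:2>
#1 ALU src=r1,r2 dispatched  <A:0 Mu:2 Ld:1 B:1 rd:0 wr:1>
#2 ALU src=r5,r5 held:FU  <A:0 Mu:2 Ld:1 B:1 rd:0 wr:1>
#3 MUL src=r3,r0 held:RD_PORT  <A:0 Mu:2 Ld:1 B:1 rd:0 wr:1>
#4 BR src=r0,r1 held:RD_PORT  <A:0 Mu:2 Ld:1 B:1 rd:0 wr:1>
#5 ALU src=r4,r4 held:FU  <A:0 Mu:2 Ld:1 B:1 rd:0 wr:1>
#6 MEM src=r2,r5 held:RD_PORT  <A:0 Mu:2 Ld:1 B:1 rd:0 wr:1>
#7 MEM src=r1,r5 held:RD_PORT  <A:0 Mu:2 Ld:1 B:1 rd:0 wr:1>

reason(slot 7) = RD_PORT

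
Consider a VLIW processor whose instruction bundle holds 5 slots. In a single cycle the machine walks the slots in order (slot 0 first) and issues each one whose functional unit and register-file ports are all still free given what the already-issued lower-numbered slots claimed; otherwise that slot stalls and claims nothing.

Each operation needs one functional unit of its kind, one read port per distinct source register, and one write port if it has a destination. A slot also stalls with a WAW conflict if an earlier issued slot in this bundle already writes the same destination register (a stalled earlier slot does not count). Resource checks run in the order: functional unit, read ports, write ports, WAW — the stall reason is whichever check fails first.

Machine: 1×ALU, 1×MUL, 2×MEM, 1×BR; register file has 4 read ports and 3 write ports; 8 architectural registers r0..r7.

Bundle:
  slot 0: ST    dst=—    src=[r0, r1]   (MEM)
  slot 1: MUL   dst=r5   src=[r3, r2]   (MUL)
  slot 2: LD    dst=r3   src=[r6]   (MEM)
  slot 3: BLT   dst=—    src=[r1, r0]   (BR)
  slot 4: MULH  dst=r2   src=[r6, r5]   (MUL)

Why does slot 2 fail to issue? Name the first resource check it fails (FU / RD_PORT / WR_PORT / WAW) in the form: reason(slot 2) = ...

reason(slot 2) = RD_PORT

(0) want 1×MEM +2rd +0wr — yes → AL1|MU1|ME1|BR1|rd2|wr3
(1) want 1×MUL +2rd +1wr — yes → AL1|MU0|ME1|BR1|rd0|wr2
(2) want 1×MEM +1rd +1wr — RD_PORT → AL1|MU0|ME1|BR1|rd0|wr2
(3) want 1×BR +2rd +0wr — RD_PORT → AL1|MU0|ME1|BR1|rd0|wr2
(4) want 1×MUL +2rd +1wr — FU → AL1|MU0|ME1|BR1|rd0|wr2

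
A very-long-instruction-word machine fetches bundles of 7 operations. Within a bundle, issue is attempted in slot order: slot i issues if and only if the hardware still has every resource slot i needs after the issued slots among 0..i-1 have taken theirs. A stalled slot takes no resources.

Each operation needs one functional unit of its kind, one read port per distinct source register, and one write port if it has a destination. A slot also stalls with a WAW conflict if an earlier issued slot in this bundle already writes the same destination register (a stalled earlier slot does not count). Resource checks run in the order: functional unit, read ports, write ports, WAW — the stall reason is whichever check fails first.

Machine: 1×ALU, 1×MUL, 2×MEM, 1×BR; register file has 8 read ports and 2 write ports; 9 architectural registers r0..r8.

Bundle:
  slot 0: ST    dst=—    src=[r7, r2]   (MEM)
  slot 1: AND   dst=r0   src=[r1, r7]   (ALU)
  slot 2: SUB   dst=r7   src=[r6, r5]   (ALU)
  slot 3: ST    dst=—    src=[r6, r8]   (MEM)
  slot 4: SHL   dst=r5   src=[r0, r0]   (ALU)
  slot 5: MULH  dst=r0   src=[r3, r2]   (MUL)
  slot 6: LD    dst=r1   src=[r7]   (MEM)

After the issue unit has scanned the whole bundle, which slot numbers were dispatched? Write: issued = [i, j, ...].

issued = [0, 1, 3]

  0. MEM ⇒ go  {1A/1Mu/1Ld/1B | 6r 2w}
  1. ALU→r0 ⇒ go  {0A/1Mu/1Ld/1B | 4r 1w}
  2. ALU→r7 ⇒ no(FU)  {0A/1Mu/1Ld/1B | 4r 1w}
  3. MEM ⇒ go  {0A/1Mu/0Ld/1B | 2r 1w}
  4. ALU→r5 ⇒ no(FU)  {0A/1Mu/0Ld/1B | 2r 1w}
  5. MUL→r0 ⇒ no(WAW)  {0A/1Mu/0Ld/1B | 2r 1w}
  6. MEM→r1 ⇒ no(FU)  {0A/1Mu/0Ld/1B | 2r 1w}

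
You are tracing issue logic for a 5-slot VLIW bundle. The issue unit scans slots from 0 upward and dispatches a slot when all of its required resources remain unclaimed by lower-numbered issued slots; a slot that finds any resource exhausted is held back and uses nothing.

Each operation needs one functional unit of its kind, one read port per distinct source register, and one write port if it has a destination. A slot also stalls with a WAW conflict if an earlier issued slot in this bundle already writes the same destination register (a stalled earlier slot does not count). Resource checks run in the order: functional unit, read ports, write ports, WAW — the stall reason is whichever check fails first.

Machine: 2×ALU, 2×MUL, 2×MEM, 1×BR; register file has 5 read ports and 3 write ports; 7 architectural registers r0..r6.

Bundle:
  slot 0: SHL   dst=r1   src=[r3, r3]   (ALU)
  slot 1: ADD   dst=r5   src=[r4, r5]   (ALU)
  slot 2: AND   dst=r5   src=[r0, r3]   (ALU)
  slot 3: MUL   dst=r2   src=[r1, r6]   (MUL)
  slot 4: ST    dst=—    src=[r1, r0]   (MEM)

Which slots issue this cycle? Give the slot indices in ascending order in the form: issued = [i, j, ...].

issued = [0, 1, 3]

[0] ALU needs rd=1 wr=1: ok; after: ALU=1 MUL=2 MEM=2 BR=1, R=4, W=2
[1] ALU needs rd=2 wr=1: ok; after: ALU=0 MUL=2 MEM=2 BR=1, R=2, W=1
[2] ALU needs rd=2 wr=1: FU; after: ALU=0 MUL=2 MEM=2 BR=1, R=2, W=1
[3] MUL needs rd=2 wr=1: ok; after: ALU=0 MUL=1 MEM=2 BR=1, R=0, W=0
[4] MEM needs rd=2 wr=0: RD_PORT; after: ALU=0 MUL=1 MEM=2 BR=1, R=0, W=0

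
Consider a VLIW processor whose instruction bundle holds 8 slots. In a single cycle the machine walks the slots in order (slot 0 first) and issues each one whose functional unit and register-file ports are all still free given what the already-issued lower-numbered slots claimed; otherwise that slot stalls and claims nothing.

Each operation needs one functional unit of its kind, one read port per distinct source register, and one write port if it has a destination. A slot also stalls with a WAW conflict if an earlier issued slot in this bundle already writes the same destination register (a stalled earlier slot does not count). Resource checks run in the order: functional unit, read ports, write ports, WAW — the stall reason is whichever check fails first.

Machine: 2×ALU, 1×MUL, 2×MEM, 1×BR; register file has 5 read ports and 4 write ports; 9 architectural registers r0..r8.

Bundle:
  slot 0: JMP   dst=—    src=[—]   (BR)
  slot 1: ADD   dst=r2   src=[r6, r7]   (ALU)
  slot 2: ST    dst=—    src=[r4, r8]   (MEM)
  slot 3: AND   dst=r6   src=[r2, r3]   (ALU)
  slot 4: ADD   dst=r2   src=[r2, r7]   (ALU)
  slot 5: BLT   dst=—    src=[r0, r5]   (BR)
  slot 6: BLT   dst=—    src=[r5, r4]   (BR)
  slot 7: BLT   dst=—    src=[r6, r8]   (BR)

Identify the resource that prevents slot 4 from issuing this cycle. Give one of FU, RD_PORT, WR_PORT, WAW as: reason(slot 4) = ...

reason(slot 4) = RD_PORT

slot 0 (BR): ISSUE — free A2,Mu1,Ld2,B0 rp5 wp4
slot 1 (ALU): ISSUE — free A1,Mu1,Ld2,B0 rp3 wp3
slot 2 (MEM): ISSUE — free A1,Mu1,Ld1,B0 rp1 wp3
slot 3 (ALU): stall RD_PORT — free A1,Mu1,Ld1,B0 rp1 wp3
slot 4 (ALU): stall RD_PORT — free A1,Mu1,Ld1,B0 rp1 wp3
slot 5 (BR): stall FU — free A1,Mu1,Ld1,B0 rp1 wp3
slot 6 (BR): stall FU — free A1,Mu1,Ld1,B0 rp1 wp3
slot 7 (BR): stall FU — free A1,Mu1,Ld1,B0 rp1 wp3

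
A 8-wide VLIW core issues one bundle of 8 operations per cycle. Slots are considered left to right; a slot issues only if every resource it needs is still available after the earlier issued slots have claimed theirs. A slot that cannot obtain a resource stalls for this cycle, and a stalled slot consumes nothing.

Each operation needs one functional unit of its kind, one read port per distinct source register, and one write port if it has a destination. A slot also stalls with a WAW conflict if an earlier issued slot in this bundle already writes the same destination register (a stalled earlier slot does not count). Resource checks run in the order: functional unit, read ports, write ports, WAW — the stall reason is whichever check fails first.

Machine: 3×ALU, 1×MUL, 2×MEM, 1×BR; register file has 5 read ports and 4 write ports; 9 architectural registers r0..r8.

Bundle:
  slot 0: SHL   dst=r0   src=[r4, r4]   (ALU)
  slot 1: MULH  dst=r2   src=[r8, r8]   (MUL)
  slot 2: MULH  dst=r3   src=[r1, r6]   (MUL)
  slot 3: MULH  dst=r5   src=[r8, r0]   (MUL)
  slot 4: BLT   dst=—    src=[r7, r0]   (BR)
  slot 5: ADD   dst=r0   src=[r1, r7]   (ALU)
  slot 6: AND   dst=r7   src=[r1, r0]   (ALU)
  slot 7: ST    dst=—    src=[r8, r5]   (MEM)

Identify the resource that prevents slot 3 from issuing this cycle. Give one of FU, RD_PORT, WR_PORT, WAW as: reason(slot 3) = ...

slot 0 (ALU): ISSUE — free A2,Mu1,Ld2,B1 rp4 wp3
slot 1 (MUL): ISSUE — free A2,Mu0,Ld2,B1 rp3 wp2
slot 2 (MUL): stall FU — free A2,Mu0,Ld2,B1 rp3 wp2
slot 3 (MUL): stall FU — free A2,Mu0,Ld2,B1 rp3 wp2
slot 4 (BR): ISSUE — free A2,Mu0,Ld2,B0 rp1 wp2
slot 5 (ALU): stall RD_PORT — free A2,Mu0,Ld2,B0 rp1 wp2
slot 6 (ALU): stall RD_PORT — free A2,Mu0,Ld2,B0 rp1 wp2
slot 7 (MEM): stall RD_PORT — free A2,Mu0,Ld2,B0 rp1 wp2

reason(slot 3) = FU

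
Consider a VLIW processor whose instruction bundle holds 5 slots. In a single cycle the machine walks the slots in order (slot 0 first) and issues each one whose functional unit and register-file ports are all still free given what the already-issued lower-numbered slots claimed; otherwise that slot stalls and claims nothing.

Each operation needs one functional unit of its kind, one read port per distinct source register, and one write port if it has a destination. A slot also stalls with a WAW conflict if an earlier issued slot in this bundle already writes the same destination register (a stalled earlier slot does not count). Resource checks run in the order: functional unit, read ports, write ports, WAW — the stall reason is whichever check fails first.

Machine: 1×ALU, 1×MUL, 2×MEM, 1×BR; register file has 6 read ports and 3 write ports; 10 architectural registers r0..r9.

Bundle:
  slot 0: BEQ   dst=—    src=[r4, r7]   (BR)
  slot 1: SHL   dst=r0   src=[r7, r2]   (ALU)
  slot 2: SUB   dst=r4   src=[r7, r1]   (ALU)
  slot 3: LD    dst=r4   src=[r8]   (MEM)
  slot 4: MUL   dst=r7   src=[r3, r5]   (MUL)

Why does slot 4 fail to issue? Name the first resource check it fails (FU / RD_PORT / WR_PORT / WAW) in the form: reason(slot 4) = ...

reason(slot 4) = RD_PORT

slot 0 (BR): ISSUE — free A1,Mu1,Ld2,B0 rp4 wp3
slot 1 (ALU): ISSUE — free A0,Mu1,Ld2,B0 rp2 wp2
slot 2 (ALU): stall FU — free A0,Mu1,Ld2,B0 rp2 wp2
slot 3 (MEM): ISSUE — free A0,Mu1,Ld1,B0 rp1 wp1
slot 4 (MUL): stall RD_PORT — free A0,Mu1,Ld1,B0 rp1 wp1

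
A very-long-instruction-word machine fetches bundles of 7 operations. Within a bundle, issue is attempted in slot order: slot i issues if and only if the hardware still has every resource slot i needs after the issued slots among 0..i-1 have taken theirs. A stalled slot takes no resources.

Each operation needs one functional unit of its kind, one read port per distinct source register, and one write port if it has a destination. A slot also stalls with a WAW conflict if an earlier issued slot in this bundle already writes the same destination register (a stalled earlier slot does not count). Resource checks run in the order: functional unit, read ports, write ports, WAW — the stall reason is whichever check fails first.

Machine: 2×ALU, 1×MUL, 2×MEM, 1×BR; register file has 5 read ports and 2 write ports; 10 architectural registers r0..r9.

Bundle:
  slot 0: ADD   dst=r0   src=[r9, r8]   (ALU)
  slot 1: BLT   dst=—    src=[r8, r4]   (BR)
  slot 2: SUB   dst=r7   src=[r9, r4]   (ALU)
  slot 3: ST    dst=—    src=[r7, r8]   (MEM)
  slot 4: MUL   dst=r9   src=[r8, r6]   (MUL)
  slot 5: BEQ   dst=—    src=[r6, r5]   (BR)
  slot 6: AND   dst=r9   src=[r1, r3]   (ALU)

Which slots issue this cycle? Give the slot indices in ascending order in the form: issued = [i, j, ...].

issued = [0, 1]

[0] ALU needs rd=2 wr=1: ok; after: ALU=1 MUL=1 MEM=2 BR=1, R=3, W=1
[1] BR needs rd=2 wr=0: ok; after: ALU=1 MUL=1 MEM=2 BR=0, R=1, W=1
[2] ALU needs rd=2 wr=1: RD_PORT; after: ALU=1 MUL=1 MEM=2 BR=0, R=1, W=1
[3] MEM needs rd=2 wr=0: RD_PORT; after: ALU=1 MUL=1 MEM=2 BR=0, R=1, W=1
[4] MUL needs rd=2 wr=1: RD_PORT; after: ALU=1 MUL=1 MEM=2 BR=0, R=1, W=1
[5] BR needs rd=2 wr=0: FU; after: ALU=1 MUL=1 MEM=2 BR=0, R=1, W=1
[6] ALU needs rd=2 wr=1: RD_PORT; after: ALU=1 MUL=1 MEM=2 BR=0, R=1, W=1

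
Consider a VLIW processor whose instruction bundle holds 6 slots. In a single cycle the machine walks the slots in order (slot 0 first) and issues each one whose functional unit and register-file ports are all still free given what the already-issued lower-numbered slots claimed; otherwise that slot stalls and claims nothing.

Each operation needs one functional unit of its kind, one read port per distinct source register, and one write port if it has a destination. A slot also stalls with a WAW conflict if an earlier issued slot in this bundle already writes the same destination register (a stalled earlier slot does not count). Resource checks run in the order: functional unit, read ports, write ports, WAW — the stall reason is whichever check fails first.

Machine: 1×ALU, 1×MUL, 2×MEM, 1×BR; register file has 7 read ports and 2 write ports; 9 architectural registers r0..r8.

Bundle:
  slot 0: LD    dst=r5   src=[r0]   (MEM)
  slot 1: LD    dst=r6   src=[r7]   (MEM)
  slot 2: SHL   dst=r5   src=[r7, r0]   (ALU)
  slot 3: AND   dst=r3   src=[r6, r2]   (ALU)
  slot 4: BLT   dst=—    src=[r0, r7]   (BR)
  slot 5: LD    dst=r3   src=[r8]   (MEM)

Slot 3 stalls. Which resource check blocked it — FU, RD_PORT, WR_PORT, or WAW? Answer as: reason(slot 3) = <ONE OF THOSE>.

reason(slot 3) = WR_PORT

#0 MEM src=r0 dispatched  <A:1 Mu:1 Ld:1 B:1 rd:6 wr:1>
#1 MEM src=r7 dispatched  <A:1 Mu:1 Ld:0 B:1 rd:5 wr:0>
#2 ALU src=r7,r0 held:WR_PORT  <A:1 Mu:1 Ld:0 B:1 rd:5 wr:0>
#3 ALU src=r6,r2 held:WR_PORT  <A:1 Mu:1 Ld:0 B:1 rd:5 wr:0>
#4 BR src=r0,r7 dispatched  <A:1 Mu:1 Ld:0 B:0 rd:3 wr:0>
#5 MEM src=r8 held:FU  <A:1 Mu:1 Ld:0 B:0 rd:3 wr:0>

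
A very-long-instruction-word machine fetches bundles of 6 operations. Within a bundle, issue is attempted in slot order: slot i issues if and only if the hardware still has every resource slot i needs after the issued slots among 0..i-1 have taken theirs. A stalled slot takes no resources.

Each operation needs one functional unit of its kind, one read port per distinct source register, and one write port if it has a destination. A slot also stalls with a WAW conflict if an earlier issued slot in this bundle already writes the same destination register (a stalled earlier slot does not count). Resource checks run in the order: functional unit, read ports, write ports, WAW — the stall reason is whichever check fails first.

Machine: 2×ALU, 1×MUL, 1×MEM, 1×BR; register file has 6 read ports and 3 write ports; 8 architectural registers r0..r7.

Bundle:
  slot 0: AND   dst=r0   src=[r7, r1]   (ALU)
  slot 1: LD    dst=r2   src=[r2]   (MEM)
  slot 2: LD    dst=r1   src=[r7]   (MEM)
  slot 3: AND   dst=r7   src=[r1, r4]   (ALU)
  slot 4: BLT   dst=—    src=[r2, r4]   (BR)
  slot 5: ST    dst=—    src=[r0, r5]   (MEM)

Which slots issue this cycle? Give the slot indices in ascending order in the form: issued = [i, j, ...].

slot 0 (ALU): ISSUE — free A1,Mu1,Ld1,B1 rp4 wp2
slot 1 (MEM): ISSUE — free A1,Mu1,Ld0,B1 rp3 wp1
slot 2 (MEM): stall FU — free A1,Mu1,Ld0,B1 rp3 wp1
slot 3 (ALU): ISSUE — free A0,Mu1,Ld0,B1 rp1 wp0
slot 4 (BR): stall RD_PORT — free A0,Mu1,Ld0,B1 rp1 wp0
slot 5 (MEM): stall FU — free A0,Mu1,Ld0,B1 rp1 wp0

issued = [0, 1, 3]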